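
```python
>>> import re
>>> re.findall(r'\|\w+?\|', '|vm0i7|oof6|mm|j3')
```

['|vm0i7|', '|mm|']

Scanning left to right: at [0:7] → '|vm0i7|'; at [11:15] → '|mm|'.
No capturing groups, so `findall` returns the 2 full match strings.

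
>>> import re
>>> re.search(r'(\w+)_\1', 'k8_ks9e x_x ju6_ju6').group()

'x_x'

The backreference `\1` re-matches whatever the first group consumed, character for character.
The match spans [8:11] → 'x_x'.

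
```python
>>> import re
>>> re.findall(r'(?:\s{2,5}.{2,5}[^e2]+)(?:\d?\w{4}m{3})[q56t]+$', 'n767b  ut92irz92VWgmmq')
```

[]

This matches 2 to 5 of whitespace, then 2 to 5 of any character, then one or more of any character except [e2] (non-capturing group); then optionally a digit, then exactly 4 of a word character, then exactly 3 of the literal 'm' (non-capturing group); then one or more of one of [q56t]; then anchored at the end.
Since nothing is captured, `findall` lists the 0 matched substrings directly.
Nothing in the string satisfies the pattern, so the list is empty.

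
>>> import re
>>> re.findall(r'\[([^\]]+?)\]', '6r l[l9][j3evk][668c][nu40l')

['l9', 'j3evk', '668c']

Walking the string: at [4:8] match '[l9]', group 1 = 'l9'; at [8:15] match '[j3evk]', group 1 = 'j3evk'; at [15:21] match '[668c]', group 1 = '668c'.
One capturing group, so `findall` returns just the captured substring from each match — 3 in all.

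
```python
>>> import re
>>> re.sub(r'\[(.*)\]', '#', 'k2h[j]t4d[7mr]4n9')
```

Every occurrence is swapped for '#'.

'k2h#4n9'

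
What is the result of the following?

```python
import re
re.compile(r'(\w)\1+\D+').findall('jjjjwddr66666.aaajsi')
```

`\1` has to match the exact text group 1 already captured.
With a single group, `findall` returns only what that group captured — 2 items.

['j', '6']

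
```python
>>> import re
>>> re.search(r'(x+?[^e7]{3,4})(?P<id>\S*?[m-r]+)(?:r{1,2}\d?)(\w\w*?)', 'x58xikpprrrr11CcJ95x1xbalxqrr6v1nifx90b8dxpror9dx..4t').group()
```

'x58xikpprrrr11'

A `+?`/`*?`/`{m,n}?` starts at its minimum and grows only as far as needed for what follows to match.
The match spans [0:14] → 'x58xikpprrrr11'.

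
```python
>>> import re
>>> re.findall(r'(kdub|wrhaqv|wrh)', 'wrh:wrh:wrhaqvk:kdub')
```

['wrh', 'wrh', 'wrhaqv', 'kdub']

Alternation tries branches left to right and keeps the first one that lets the overall match succeed at that position.
One capturing group, so `findall` returns just the captured substring from each match — 4 in all.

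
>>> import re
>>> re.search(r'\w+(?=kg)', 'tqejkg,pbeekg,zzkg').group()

'tqej'

The `(?=…)`/`(?<=…)` assertion just peeks at neighbouring text; it doesn't advance the match position.
The match spans [0:4] → 'tqej'.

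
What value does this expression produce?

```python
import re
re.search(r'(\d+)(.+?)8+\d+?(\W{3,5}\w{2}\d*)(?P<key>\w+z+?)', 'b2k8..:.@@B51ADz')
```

This matches one or more of a digit (captured); then one or more of any character (lazy) (captured); then one or more of a literal '8', then one or more of a digit (lazy); then 3 to 5 of a non-word character, then exactly 2 of a word character, then zero or more of a digit (captured); then one or more of a word character, then one or more of a literal 'z' (lazy) (captured as 'key').
`search` walks the string left to right and returns the first match it finds.
Here nothing in the string fits, so the call returns None.

None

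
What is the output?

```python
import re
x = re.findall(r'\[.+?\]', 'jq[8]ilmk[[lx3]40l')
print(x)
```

['[8]', '[[lx3]']

A `+?`/`*?`/`{m,n}?` starts at its minimum and grows only as far as needed for what follows to match.
Matches: at [2:5] → '[8]'; at [9:15] → '[[lx3]'.
With no groups in the pattern, `findall` gives back each whole match — 2 here.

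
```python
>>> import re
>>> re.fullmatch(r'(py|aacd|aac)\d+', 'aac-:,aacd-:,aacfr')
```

None

`re.fullmatch` is like wrapping the pattern in `^…$` (in single-line mode).
Here the pattern can't cover the whole string, so the call returns None.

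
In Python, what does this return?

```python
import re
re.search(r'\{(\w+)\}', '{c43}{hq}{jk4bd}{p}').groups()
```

('c43',)

`re.search` scans for the first position where the pattern succeeds.
The match spans [0:5] → '{c43}'.
Captured: group 1 = 'c43'.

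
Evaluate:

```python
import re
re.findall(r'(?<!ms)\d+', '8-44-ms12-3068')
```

['8', '44', '2', '3068']

The negative lookaround is zero-width — it rules out positions where the adjacent text would match, without consuming anything.
Matches: at [0:1] → '8'; at [2:4] → '44'; at [8:9] → '2'; at [10:14] → '3068'.
Since nothing is captured, `findall` lists the 4 matched substrings directly.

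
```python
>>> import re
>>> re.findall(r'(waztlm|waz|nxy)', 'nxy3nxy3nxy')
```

['nxy', 'nxy', 'nxy']

Because there's exactly one group, `findall` drops the full match and keeps group 1 from each hit.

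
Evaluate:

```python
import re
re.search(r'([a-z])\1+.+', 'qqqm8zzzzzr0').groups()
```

The match spans [0:12] → 'qqqm8zzzzzr0'.
Captured: group 1 = 'q'.

('q',)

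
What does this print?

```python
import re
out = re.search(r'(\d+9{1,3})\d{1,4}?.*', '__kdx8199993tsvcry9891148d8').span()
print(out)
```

Pattern: one or more of a digit, then 1 to 3 of a literal '9' (captured); then 1 to 4 of a digit (lazy), then zero or more of any character.
`re.search` tries every starting position until one works.
The match spans [5:27] → '8199993tsvcry9891148d8'.
Captured: group 1 = '819999'.

(5, 27)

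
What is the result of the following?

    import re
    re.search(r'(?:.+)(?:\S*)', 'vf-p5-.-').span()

(0, 8)

This matches one or more of any character (non-capturing group); then zero or more of a non-whitespace character (non-capturing group).
The match spans [0:8] → 'vf-p5-.-'.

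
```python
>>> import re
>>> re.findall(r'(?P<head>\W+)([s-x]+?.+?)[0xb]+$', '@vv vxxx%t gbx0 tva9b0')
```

A `+?`/`*?`/`{m,n}?` starts at its minimum and grows only as far as needed for what follows to match.
With 2 capturing groups, `findall` returns a 2-tuple per match.

[('@', 'vv vxxx%t gbx0 tva9')]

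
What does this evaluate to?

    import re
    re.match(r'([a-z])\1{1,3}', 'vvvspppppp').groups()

('v',)

`\1` has to match the exact text group 1 already captured.
`re.match` won't scan ahead — the pattern has to work from the very first character.
The match spans [0:3] → 'vvv'.
Captured: group 1 = 'v'.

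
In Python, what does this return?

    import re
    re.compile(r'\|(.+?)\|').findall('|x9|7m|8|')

A non-greedy quantifier consumes as few characters as it can — just enough that the remainder of the pattern still matches from where it stops; whatever follows it matches normally.
Walking the string: at [0:4] match '|x9|', group 1 = 'x9'; at [6:9] match '|8|', group 1 = '8'.
One capturing group, so `findall` returns just the captured substring from each match — 2 in all.

['x9', '8']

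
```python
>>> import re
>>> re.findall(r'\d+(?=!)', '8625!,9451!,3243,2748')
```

['8625', '9451']

The `(?=…)`/`(?<=…)` assertion just peeks at neighbouring text; it doesn't advance the match position.
Matches: at [0:4] → '8625'; at [6:10] → '9451'.
Since nothing is captured, `findall` lists the 2 matched substrings directly.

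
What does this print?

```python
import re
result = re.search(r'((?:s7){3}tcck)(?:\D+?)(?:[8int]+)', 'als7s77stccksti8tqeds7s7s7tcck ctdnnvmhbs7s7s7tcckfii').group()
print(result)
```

s7s7s7tcck ct

Pattern: the literal 's7' repeated 3 times, then the literal 'tc', then the literal 'ck' (captured); then one or more of a non-digit (lazy) (non-capturing group); then one or more of one of [8int] (non-capturing group).
A `+?`/`*?`/`{m,n}?` starts at its minimum and grows only as far as needed for what follows to match.
`re.search` tries every starting position until one works.
The match spans [20:33] → 's7s7s7tcck ct'.
Captured: group 1 = 's7s7s7tcck'.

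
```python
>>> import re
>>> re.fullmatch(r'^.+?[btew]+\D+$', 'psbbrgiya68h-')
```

None

This matches anchored at the start of the string; then one or more of any character (lazy); then one or more of one of [btew]; then one or more of a non-digit; then anchored at the end.
For `fullmatch`, every character of the input must be accounted for by the pattern.
Here the string isn't matched end-to-end, so the call returns None.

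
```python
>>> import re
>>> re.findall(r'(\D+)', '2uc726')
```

['uc']

This matches one or more of a non-digit (captured).
With a single group, `findall` returns only what that group captured — 1 item.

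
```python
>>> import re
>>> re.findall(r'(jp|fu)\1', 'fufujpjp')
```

['fu', 'jp']

The backreference `\1` re-matches whatever the first group consumed, character for character.
Walking the string: at [0:4] match 'fufu', group 1 = 'fu'; at [4:8] match 'jpjp', group 1 = 'jp'.
Because there's exactly one group, `findall` drops the full match and keeps group 1 from each hit.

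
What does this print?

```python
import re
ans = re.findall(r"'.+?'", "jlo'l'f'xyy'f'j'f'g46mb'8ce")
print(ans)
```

Lazy quantifiers expand one character at a time until the remainder of the pattern can match.
Walking the string: at [3:6] → "'l'"; at [7:12] → "'xyy'"; at [13:16] → "'j'"; at [17:24] → "'g46mb'".
Since nothing is captured, `findall` lists the 4 matched substrings directly.

["'l'", "'xyy'", "'j'", "'g46mb'"]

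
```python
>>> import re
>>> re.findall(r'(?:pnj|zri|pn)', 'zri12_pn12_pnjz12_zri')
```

Branches in `(...|...)` are attempted left-to-right; the first branch that allows the whole pattern to succeed is taken.
Matches: at [0:3] → 'zri'; at [6:8] → 'pn'; at [11:14] → 'pnj'; at [18:21] → 'zri'.
Since nothing is captured, `findall` lists the 4 matched substrings directly.

['zri', 'pn', 'pnj', 'zri']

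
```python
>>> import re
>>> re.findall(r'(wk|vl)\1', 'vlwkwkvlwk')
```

['wk']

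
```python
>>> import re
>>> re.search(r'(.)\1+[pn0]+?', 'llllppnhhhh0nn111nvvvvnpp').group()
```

`\1` is not a pattern — it's the concrete string captured by group 1, re-applied verbatim.
`search` walks the string left to right and returns the first match it finds.
The match spans [0:5] → 'llllp'.
Captured: group 1 = 'l'.

'llllp'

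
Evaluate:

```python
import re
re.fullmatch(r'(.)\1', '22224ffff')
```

None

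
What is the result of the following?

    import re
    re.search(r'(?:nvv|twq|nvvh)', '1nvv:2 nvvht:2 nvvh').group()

'nvv'

Unlike `match`, `search` isn't anchored — it looks for the pattern anywhere in the string.
The match spans [1:4] → 'nvv'.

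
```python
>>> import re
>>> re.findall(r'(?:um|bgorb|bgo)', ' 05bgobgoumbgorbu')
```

Alternation tries branches left to right and keeps the first one that lets the overall match succeed at that position.
No capturing groups, so `findall` returns the 4 full match strings.

['bgo', 'bgo', 'um', 'bgorb']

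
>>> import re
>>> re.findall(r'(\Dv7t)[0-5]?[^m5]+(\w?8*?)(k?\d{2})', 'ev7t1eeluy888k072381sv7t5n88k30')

[('ev7t', '', '81'), ('sv7t', '', '30')]

This matches a non-digit, then the literal 'v7t' (captured); then optionally a character in [0-5]; then one or more of any character except [m5]; then optionally a word character, then zero or more of the literal '8' (lazy) (captured); then optionally the literal 'k', then exactly 2 of a digit (captured).
Matches: at [0:20] match 'ev7t1eeluy888k072381', groups = ('ev7t', '', '81'); at [20:31] match 'sv7t5n88k30', groups = ('sv7t', '', '30').
3 groups means each result is a tuple of 3 captured strings — 2 here.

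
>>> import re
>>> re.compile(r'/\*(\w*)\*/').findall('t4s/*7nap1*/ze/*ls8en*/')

['7nap1', 'ls8en']

`findall` collects group 1 from each match (2 total).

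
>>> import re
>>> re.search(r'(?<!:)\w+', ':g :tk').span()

The negative lookaround is zero-width — it rules out positions where the adjacent text would match, without consuming anything.
`re.search` tries every starting position until one works.
The match spans [5:6] → 'k'.

(5, 6)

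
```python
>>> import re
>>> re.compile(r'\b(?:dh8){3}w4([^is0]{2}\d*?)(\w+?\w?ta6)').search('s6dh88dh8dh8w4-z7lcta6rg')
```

None

Here no position works, so the call returns None.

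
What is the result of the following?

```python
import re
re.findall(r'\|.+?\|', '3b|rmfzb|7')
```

Since nothing is captured, `findall` lists the 1 matched substring directly.

['|rmfzb|']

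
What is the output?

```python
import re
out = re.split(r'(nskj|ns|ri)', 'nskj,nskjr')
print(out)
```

Branches in `(...|...)` are attempted left-to-right; the first branch that allows the whole pattern to succeed is taken.
The group in the pattern means `split` returns the separators' captures alongside the pieces.

['', 'nskj', ',', 'nskj', 'r']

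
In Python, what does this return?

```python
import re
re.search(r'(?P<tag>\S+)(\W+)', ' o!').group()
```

'o!'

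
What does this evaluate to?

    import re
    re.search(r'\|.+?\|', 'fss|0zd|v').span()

(3, 8)

Unlike `match`, `search` isn't anchored — it looks for the pattern anywhere in the string.
The match spans [3:8] → '|0zd|'.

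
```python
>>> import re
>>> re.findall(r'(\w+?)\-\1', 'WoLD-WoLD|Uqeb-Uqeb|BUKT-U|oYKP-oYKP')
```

`\1` is not a pattern — it's the concrete string captured by group 1, re-applied verbatim.
Matches: at [0:9] match 'WoLD-WoLD', group 1 = 'WoLD'; at [10:19] match 'Uqeb-Uqeb', group 1 = 'Uqeb'; at [27:36] match 'oYKP-oYKP', group 1 = 'oYKP'.
Because there's exactly one group, `findall` drops the full match and keeps group 1 from each hit.

['WoLD', 'Uqeb', 'oYKP']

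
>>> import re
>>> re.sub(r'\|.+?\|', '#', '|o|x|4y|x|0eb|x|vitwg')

Lazy quantifiers expand one character at a time until the remainder of the pattern can match.
Matches: at [0:3] → '|o|'; at [4:8] → '|4y|'; at [9:14] → '|0eb|'.
Each match is replaced by '#'.

'#x#x#x|vitwg'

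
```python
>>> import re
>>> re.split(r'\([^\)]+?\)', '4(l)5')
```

['4', '5']

Splitting on the pattern gives 2 pieces.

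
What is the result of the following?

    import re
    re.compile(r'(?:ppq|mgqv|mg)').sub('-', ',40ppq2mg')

Each match is replaced by '-'.

',40-2-'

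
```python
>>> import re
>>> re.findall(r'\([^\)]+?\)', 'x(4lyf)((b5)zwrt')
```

Matches: at [1:7] → '(4lyf)'; at [7:12] → '((b5)'.
No capturing groups, so `findall` returns the 2 full match strings.

['(4lyf)', '((b5)']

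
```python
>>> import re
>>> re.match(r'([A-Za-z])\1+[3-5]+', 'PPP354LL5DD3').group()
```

With `match`, the pattern is implicitly anchored at the beginning.
The match spans [0:6] → 'PPP354'.

'PPP354'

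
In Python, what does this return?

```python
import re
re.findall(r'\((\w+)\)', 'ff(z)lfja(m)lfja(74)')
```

With a single group, `findall` returns only what that group captured — 3 items.

['z', 'm', '74']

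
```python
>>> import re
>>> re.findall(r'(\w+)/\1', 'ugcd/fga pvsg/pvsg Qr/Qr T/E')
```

['pvsg', 'Qr']

`\1` is not a pattern — it's the concrete string captured by group 1, re-applied verbatim.
`findall` collects group 1 from each match (2 total).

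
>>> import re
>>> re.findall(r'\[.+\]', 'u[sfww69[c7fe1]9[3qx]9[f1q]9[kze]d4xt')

Matches: at [1:33] → '[sfww69[c7fe1]9[3qx]9[f1q]9[kze]'.
No capturing groups, so `findall` returns the 1 full match string.

['[sfww69[c7fe1]9[3qx]9[f1q]9[kze]']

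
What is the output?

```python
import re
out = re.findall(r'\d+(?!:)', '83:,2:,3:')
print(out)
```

['8']

A negative assertion filters positions out without eating any characters.
No capturing groups, so `findall` returns the 1 full match string.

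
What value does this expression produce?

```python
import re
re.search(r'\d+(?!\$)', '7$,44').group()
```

'44'

The negative lookahead/lookbehind blocks any match where the forbidden context is present.
Unlike `match`, `search` isn't anchored — it looks for the pattern anywhere in the string.
The match spans [3:5] → '44'.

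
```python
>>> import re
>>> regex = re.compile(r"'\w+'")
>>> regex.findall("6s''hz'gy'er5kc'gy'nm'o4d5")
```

["'hz'", "'er5kc'", "'nm'"]

Matches: at [3:7] → "'hz'"; at [9:16] → "'er5kc'"; at [18:22] → "'nm'".
Since nothing is captured, `findall` lists the 3 matched substrings directly.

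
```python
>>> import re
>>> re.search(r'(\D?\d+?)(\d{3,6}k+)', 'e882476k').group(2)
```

Pattern: optionally a non-digit, then one or more of a digit (lazy) (captured); then 3 to 6 of a digit, then one or more of a literal 'k' (captured).
The `?` after the quantifier makes it lazy — it takes as little as possible before letting the rest of the pattern try.
`search` walks the string left to right and returns the first match it finds.
The match spans [0:8] → 'e882476k'.
Captured: group 1 = 'e8', group 2 = '82476k'.

'82476k'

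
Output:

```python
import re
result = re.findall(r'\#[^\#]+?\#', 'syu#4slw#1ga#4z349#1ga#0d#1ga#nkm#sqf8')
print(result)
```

Matches: at [3:9] → '#4slw#'; at [12:19] → '#4z349#'; at [22:26] → '#0d#'; at [29:34] → '#nkm#'.
No capturing groups, so `findall` returns the 4 full match strings.

['#4slw#', '#4z349#', '#0d#', '#nkm#']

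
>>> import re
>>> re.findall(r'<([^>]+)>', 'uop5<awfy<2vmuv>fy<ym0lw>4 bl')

['awfy<2vmuv', 'ym0lw']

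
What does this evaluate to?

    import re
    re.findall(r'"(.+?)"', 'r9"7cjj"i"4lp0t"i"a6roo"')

With the lazy modifier that quantifier settles for the fewest repetitions that let the rest of the pattern succeed (the atoms after it are unaffected and can still be greedy).
Walking the string: at [2:8] match '"7cjj"', group 1 = '7cjj'; at [9:16] match '"4lp0t"', group 1 = '4lp0t'; at [17:24] match '"a6roo"', group 1 = 'a6roo'.
With a single group, `findall` returns only what that group captured — 3 items.

['7cjj', '4lp0t', 'a6roo']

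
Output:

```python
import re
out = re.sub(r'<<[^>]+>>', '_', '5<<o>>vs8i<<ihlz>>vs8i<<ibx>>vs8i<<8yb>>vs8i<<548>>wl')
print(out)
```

Matches: at [1:6] → '<<o>>'; at [10:18] → '<<ihlz>>'; at [22:29] → '<<ibx>>'; at [33:40] → '<<8yb>>'; at [44:51] → '<<548>>'.
Each match is replaced by '_'.

5_vs8i_vs8i_vs8i_vs8i_wl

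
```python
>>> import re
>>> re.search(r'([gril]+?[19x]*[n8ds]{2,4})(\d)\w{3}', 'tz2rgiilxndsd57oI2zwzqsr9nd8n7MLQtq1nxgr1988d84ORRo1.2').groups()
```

('rgiilxndsd', '5')

Pattern: one or more of one of [gril] (lazy), then zero or more of one of [19x], then 2 to 4 of one of [n8ds] (captured); then a digit (captured); then exactly 3 of a word character.
Unlike `match`, `search` isn't anchored — it looks for the pattern anywhere in the string.
The match spans [3:17] → 'rgiilxndsd57oI'.
Captured: group 1 = 'rgiilxndsd', group 2 = '5'.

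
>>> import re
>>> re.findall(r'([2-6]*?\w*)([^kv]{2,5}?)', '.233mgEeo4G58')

[('', '.2'), ('33mgEeo4G', '58')]

Pattern: zero or more of a character in [2-6] (lazy), then zero or more of a word character (captured); then 2 to 5 of any character except [kv] (lazy) (captured).
`findall` packs the 2 group values into a tuple for every match.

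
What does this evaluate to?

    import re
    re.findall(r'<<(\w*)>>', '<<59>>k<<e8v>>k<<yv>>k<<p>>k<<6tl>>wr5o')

Walking the string: at [0:6] match '<<59>>', group 1 = '59'; at [7:14] match '<<e8v>>', group 1 = 'e8v'; at [15:21] match '<<yv>>', group 1 = 'yv'; at [22:27] match '<<p>>', group 1 = 'p'; at [28:35] match '<<6tl>>', group 1 = '6tl'.
One capturing group, so `findall` returns just the captured substring from each match — 5 in all.

['59', 'e8v', 'yv', 'p', '6tl']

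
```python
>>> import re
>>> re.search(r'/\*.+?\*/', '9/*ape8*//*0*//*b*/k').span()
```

With the lazy modifier that quantifier settles for the fewest repetitions that let the rest of the pattern succeed (the atoms after it are unaffected and can still be greedy).
The match spans [1:9] → '/*ape8*/'.

(1, 9)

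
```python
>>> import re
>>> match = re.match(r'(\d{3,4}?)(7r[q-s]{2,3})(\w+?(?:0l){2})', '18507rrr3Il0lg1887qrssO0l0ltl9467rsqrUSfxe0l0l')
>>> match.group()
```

The pattern matches 3 to 4 of a digit (lazy) (captured); then the literal '7r', then 2 to 3 of a character in [q-s] (captured); then one or more of a word character (lazy), then the literal '0l' repeated 2 times (captured).
With the lazy modifier that quantifier settles for the fewest repetitions that let the rest of the pattern succeed (the atoms after it are unaffected and can still be greedy).
With `match`, the pattern is implicitly anchored at the beginning.
The match spans [0:27] → '18507rrr3Il0lg1887qrssO0l0l'.
Captured: group 1 = '1850', group 2 = '7rrr', group 3 = '3Il0lg1887qrssO0l0l'.

'18507rrr3Il0lg1887qrssO0l0l'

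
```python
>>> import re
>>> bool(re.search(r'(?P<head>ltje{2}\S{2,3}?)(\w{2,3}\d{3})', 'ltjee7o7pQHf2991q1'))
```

False

The pattern matches the literal 'ltj', then exactly 2 of the literal 'e', then 2 to 3 of a non-whitespace character (lazy) (captured as 'head'); then 2 to 3 of a word character, then exactly 3 of a digit (captured).
`re.search` tries every starting position until one works.
Here the pattern never matches, so the call returns None, and `bool(None)` is False.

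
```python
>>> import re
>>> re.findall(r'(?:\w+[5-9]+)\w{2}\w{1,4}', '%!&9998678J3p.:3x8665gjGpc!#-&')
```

['9998678J3p', '3x8665gjGpc']

Pattern: one or more of a word character, then one or more of a character in [5-9] (non-capturing group); then exactly 2 of a word character, then 1 to 4 of a word character.
Scanning left to right: at [3:13] → '9998678J3p'; at [15:26] → '3x8665gjGpc'.
`findall` yields the raw match text (2 of them) because the pattern has no groups.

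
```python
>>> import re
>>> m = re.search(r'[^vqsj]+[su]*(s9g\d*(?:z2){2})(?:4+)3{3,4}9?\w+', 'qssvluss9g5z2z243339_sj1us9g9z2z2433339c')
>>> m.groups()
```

('s9g5z2z2',)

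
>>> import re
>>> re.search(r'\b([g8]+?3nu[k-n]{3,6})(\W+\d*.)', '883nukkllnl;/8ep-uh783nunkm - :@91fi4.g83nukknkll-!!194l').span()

(0, 15)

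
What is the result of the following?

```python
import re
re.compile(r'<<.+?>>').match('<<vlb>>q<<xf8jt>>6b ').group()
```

Lazy quantifiers expand one character at a time until the remainder of the pattern can match.
`match` is anchored at position 0; if the pattern doesn't fit there, it returns None.
The match spans [0:7] → '<<vlb>>'.

'<<vlb>>'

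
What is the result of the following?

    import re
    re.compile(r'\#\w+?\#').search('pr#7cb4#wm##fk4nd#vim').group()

`re.search` scans for the first position where the pattern succeeds.
The match spans [2:8] → '#7cb4#'.

'#7cb4#'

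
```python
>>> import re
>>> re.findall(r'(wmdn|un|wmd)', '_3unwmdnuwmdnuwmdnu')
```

Alternation isn't longest-match — the leftmost alternative that fits at this position is chosen.
One capturing group, so `findall` returns just the captured substring from each match — 4 in all.

['un', 'wmdn', 'wmdn', 'wmdn']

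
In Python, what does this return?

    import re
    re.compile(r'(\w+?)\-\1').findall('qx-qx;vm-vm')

['qx', 'vm']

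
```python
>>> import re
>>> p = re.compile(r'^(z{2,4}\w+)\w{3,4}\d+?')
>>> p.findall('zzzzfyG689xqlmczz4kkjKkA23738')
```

Pattern: anchored at the start of the string; then 2 to 4 of the literal 'z', then one or more of a word character (captured); then 3 to 4 of a word character, then one or more of a digit (lazy).
With a single group, `findall` returns only what that group captured — 1 item.

['zzzzfyG689xqlmczz4kkjKkA2']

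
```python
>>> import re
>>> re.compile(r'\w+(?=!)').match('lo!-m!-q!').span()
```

(0, 2)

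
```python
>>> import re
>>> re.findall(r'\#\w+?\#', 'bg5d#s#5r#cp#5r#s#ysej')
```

`findall` yields the raw match text (3 of them) because the pattern has no groups.

['#s#', '#cp#', '#s#']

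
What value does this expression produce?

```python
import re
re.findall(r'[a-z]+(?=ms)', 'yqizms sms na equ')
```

Lookahead/lookbehind check context without consuming it, so the matched span excludes the asserted characters.
`findall` yields the raw match text (2 of them) because the pattern has no groups.

['yqiz', 's']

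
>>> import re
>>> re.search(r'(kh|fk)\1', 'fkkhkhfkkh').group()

'khkh'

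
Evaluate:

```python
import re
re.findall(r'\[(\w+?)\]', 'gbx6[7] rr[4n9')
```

['7']

Scanning left to right: at [4:7] match '[7]', group 1 = '7'.
Because there's exactly one group, `findall` drops the full match and keeps group 1 from the one hit.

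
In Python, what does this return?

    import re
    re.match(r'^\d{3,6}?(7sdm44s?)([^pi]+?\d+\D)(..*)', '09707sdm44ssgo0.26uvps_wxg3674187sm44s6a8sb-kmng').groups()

The match spans [0:48] → '09707sdm44ssgo0.26uvps_wxg3674187sm44s6a8sb-kmng'.
Captured: group 1 = '7sdm44s', group 2 = 'sgo0.', group 3 = '26uvps_wxg3674187sm44s6a8sb-kmng'.

('7sdm44s', 'sgo0.', '26uvps_wxg3674187sm44s6a8sb-kmng')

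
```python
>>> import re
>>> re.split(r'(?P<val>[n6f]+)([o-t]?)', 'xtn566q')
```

The pattern matches one or more of one of [n6f] (captured as 'val'); then optionally a character in [o-t] (captured).
Matches to split on: at [2:3] → 'n'; at [4:7] → '66q'.
With a capturing group present, the delimiter's captured portion is kept in the result list.

['xt', 'n', '', '5', '66', 'q', '']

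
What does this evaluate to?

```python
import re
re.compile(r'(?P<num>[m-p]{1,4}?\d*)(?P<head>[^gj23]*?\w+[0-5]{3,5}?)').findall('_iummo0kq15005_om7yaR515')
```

[('m', 'mo0kq15005_om7yaR515')]

The pattern matches 1 to 4 of a character in [m-p] (lazy), then zero or more of a digit (captured as 'num'); then zero or more of any character except [gj23] (lazy), then one or more of a word character, then 3 to 5 of a character in [0-5] (lazy) (captured as 'head').
Scanning left to right: at [3:24] match 'mmo0kq15005_om7yaR515', groups = ('m', 'mo0kq15005_om7yaR515').
`findall` packs the 2 group values into a tuple for every match.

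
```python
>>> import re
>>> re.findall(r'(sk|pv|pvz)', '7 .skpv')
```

['sk', 'pv']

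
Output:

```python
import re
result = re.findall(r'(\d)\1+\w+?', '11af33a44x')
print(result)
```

['1', '3', '4']

The backreference `\1` re-matches whatever the first group consumed, character for character.
One capturing group, so `findall` returns just the captured substring from each match — 3 in all.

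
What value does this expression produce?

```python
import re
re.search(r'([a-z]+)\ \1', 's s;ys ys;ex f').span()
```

(0, 3)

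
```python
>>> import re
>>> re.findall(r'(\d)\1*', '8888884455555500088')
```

A backreference is literal: `\1` must see the identical characters the first group matched.
Scanning left to right: at [0:6] match '888888', group 1 = '8'; at [6:8] match '44', group 1 = '4'; at [8:14] match '555555', group 1 = '5'; at [14:17] match '000', group 1 = '0'; at [17:19] match '88', group 1 = '8'.
`findall` collects group 1 from each match (5 total).

['8', '4', '5', '0', '8']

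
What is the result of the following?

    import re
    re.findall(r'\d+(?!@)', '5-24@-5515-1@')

['5', '2', '5515']

Because the assertion is negative and zero-width, positions next to the forbidden text are skipped.
`findall` yields the raw match text (3 of them) because the pattern has no groups.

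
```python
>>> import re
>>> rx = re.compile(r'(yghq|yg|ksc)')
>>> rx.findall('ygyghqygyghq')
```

`|` is ordered: at each position the engine commits to the first alternative that works.
Walking the string: at [0:2] match 'yg', group 1 = 'yg'; at [2:6] match 'yghq', group 1 = 'yghq'; at [6:8] match 'yg', group 1 = 'yg'; at [8:12] match 'yghq', group 1 = 'yghq'.
With a single group, `findall` returns only what that group captured — 4 items.

['yg', 'yghq', 'yg', 'yghq']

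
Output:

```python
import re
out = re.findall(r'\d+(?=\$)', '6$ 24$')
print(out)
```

['6', '24']

Because the assertion is zero-width, the text it checks is not consumed and won't appear in the result.
With no groups in the pattern, `findall` gives back each whole match — 2 here.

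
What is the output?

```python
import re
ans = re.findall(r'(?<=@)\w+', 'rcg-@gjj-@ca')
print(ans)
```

Because the assertion is zero-width, the text it checks is not consumed and won't appear in the result.
Walking the string: at [5:8] → 'gjj'; at [10:12] → 'ca'.
`findall` yields the raw match text (2 of them) because the pattern has no groups.

['gjj', 'ca']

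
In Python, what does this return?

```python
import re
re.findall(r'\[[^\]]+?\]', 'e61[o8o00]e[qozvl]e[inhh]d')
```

['[o8o00]', '[qozvl]', '[inhh]']

Scanning left to right: at [3:10] → '[o8o00]'; at [11:18] → '[qozvl]'; at [19:25] → '[inhh]'.
`findall` yields the raw match text (3 of them) because the pattern has no groups.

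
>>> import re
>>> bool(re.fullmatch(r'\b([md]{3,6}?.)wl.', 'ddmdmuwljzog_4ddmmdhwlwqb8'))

Pattern: a word boundary (`\b`, zero-width); then 3 to 6 of one of [md] (lazy), then any character (captured); then the literal 'wl', then any character.
`fullmatch` succeeds only if the pattern covers the string from start to end.
Here the string isn't matched end-to-end, so the call returns None, and `bool(None)` is False.

False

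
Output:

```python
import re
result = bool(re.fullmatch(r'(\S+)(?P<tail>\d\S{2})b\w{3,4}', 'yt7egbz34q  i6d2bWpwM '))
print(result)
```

For `fullmatch`, every character of the input must be accounted for by the pattern.
Here there's no way to consume every character, so the call returns None, and `bool(None)` is False.

False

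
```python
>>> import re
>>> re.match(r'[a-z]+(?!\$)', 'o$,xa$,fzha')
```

Because the assertion is negative and zero-width, positions next to the forbidden text are skipped.
With `match`, the pattern is implicitly anchored at the beginning.
Here position 0 doesn't satisfy it, so the call returns None.

None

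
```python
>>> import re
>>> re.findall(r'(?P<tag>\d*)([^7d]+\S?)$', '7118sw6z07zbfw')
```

[('07', 'zbfw')]

The pattern matches zero or more of a digit (captured as 'tag'); then one or more of any character except [7d], then optionally a non-whitespace character (captured); then anchored at the end.
Scanning left to right: at [8:14] match '07zbfw', groups = ('07', 'zbfw').
With 2 capturing groups, `findall` returns a 2-tuple per match.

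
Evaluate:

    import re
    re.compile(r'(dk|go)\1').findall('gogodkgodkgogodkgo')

The backreference `\1` re-matches whatever the first group consumed, character for character.
`findall` collects group 1 from each match (2 total).

['go', 'go']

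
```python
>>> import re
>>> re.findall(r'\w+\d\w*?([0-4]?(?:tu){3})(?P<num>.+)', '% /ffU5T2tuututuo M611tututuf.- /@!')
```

[('tututu', 'f.- /@!')]

With 2 capturing groups, `findall` returns a 2-tuple per match.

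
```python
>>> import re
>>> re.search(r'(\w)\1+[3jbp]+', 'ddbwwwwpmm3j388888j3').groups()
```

The backreference `\1` re-matches whatever the first group consumed, character for character.
`re.search` tries every starting position until one works.
The match spans [0:3] → 'ddb'.
Captured: group 1 = 'd'.

('d',)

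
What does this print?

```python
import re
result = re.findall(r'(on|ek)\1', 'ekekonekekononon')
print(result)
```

['ek', 'ek', 'on']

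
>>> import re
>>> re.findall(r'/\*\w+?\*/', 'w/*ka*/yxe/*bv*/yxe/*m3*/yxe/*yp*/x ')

Scanning left to right: at [1:7] → '/*ka*/'; at [10:16] → '/*bv*/'; at [19:25] → '/*m3*/'; at [28:34] → '/*yp*/'.
Since nothing is captured, `findall` lists the 4 matched substrings directly.

['/*ka*/', '/*bv*/', '/*m3*/', '/*yp*/']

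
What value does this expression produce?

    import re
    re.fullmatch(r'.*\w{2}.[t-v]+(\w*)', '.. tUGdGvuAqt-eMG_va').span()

(0, 20)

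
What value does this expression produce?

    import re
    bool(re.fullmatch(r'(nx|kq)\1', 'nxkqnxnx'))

False

A backreference is literal: `\1` must see the identical characters the first group matched.
`re.fullmatch` requires the pattern to consume the entire string.
Here the pattern can't cover the whole string, so the call returns None, and `bool(None)` is False.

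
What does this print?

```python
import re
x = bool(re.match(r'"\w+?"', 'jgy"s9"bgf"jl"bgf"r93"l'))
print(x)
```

False

`re.match` won't scan ahead — the pattern has to work from the very first character.
Here the string doesn't start with a match, so the call returns None, and `bool(None)` is False.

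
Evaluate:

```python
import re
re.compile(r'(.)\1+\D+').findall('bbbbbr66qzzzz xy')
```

`\1` has to match the exact text group 1 already captured.
Scanning left to right: at [0:6] match 'bbbbbr', group 1 = 'b'; at [6:16] match '66qzzzz xy', group 1 = '6'.
Because there's exactly one group, `findall` drops the full match and keeps group 1 from each hit.

['b', '6']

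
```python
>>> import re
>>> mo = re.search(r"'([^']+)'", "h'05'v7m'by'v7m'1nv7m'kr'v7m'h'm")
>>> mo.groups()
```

Unlike `match`, `search` isn't anchored — it looks for the pattern anywhere in the string.
The match spans [1:5] → "'05'".
Captured: group 1 = '05'.

('05',)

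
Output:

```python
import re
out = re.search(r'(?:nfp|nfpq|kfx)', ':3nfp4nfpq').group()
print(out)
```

nfp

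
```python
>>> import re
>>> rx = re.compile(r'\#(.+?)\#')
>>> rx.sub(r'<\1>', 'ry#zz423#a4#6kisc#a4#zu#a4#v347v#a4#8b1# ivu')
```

'ry<zz423>a4<6kisc>a4<zu>a4<v347v>a4<8b1> ivu'

Lazy quantifiers expand one character at a time until the remainder of the pattern can match.
Matches: at [2:9] → '#zz423#'; at [11:18] → '#6kisc#'; at [20:24] → '#zu#'; at [26:33] → '#v347v#'; at [35:40] → '#8b1#'.
Each match is replaced using the text its own group 1 captured.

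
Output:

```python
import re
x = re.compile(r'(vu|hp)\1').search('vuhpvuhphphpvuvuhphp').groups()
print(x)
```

('hp',)

`\1` is not a pattern — it's the concrete string captured by group 1, re-applied verbatim.
Unlike `match`, `search` isn't anchored — it looks for the pattern anywhere in the string.
The match spans [6:10] → 'hphp'.
Captured: group 1 = 'hp'.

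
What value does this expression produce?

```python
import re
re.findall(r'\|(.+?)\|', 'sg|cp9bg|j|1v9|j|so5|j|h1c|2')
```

['cp9bg', '1v9', 'so5', 'h1c']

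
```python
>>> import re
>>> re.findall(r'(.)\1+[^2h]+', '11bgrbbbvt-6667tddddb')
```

After group 1 captures some text, `\1` only succeeds where that same text appears again.
Matches: at [0:21] match '11bgrbbbvt-6667tddddb', group 1 = '1'.
One capturing group, so `findall` returns just the captured substring from the one match — 1 in all.

['1']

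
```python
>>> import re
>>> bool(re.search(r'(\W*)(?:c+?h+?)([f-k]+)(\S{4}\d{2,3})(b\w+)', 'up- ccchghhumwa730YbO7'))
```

False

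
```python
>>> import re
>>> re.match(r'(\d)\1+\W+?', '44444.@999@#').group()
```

'44444.'

After group 1 captures some text, `\1` only succeeds where that same text appears again.
`re.match` won't scan ahead — the pattern has to work from the very first character.
The match spans [0:6] → '44444.'.
Captured: group 1 = '4'.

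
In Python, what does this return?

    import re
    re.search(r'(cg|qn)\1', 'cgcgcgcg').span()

After group 1 captures some text, `\1` only succeeds where that same text appears again.
`search` walks the string left to right and returns the first match it finds.
The match spans [0:4] → 'cgcg'.
Captured: group 1 = 'cg'.

(0, 4)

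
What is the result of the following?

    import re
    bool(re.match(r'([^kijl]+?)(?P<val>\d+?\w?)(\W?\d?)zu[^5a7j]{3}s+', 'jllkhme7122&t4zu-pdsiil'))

False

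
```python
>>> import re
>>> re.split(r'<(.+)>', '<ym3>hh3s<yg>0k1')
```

Matches to split on: at [0:13] → '<ym3>hh3s<yg>'.
The group in the pattern means `split` returns the separators' captures alongside the pieces.

['', 'ym3>hh3s<yg', '0k1']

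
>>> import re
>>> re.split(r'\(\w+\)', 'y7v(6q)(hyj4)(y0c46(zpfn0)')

Matches to split on: at [3:7] → '(6q)'; at [7:13] → '(hyj4)'; at [19:26] → '(zpfn0)'.
The string is cut at each match, leaving 4 pieces.

['y7v', '', '(y0c46', '']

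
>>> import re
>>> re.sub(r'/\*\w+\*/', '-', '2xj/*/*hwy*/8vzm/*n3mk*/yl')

'2xj/*-8vzm-yl'

Every occurrence is swapped for '-'.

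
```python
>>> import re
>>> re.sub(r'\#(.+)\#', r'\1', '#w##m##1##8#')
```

'w##m##1##8'

Each match is replaced using the text its own group 1 captured.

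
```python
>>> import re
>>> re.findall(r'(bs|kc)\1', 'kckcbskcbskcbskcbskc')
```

`\1` is not a pattern — it's the concrete string captured by group 1, re-applied verbatim.
Scanning left to right: at [0:4] match 'kckc', group 1 = 'kc'.
`findall` collects group 1 from the one match (1 total).

['kc']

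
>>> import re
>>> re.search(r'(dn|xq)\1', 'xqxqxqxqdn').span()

After group 1 captures some text, `\1` only succeeds where that same text appears again.
`re.search` scans for the first position where the pattern succeeds.
The match spans [0:4] → 'xqxq'.
Captured: group 1 = 'xq'.

(0, 4)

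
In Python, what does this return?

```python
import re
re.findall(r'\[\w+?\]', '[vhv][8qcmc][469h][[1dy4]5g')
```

['[vhv]', '[8qcmc]', '[469h]', '[1dy4]']

Walking the string: at [0:5] → '[vhv]'; at [5:12] → '[8qcmc]'; at [12:18] → '[469h]'; at [19:25] → '[1dy4]'.
Since nothing is captured, `findall` lists the 4 matched substrings directly.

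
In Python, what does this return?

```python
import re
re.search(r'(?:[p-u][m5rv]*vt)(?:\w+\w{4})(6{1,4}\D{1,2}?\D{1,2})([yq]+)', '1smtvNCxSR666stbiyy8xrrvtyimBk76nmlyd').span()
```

(21, 36)

This matches a character in [p-u], then zero or more of one of [m5rv], then the literal 'vt' (non-capturing group); then one or more of a word character, then exactly 4 of a word character (non-capturing group); then 1 to 4 of the literal '6', then 1 to 2 of a non-digit (lazy), then 1 to 2 of a non-digit (captured); then one or more of one of [yq] (captured).
The match spans [21:36] → 'rrvtyimBk76nmly'.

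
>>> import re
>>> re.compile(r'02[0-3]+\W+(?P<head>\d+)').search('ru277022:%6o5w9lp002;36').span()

The pattern matches the literal '02', then one or more of a character in [0-3], then one or more of a non-word character; then one or more of a digit (captured as 'head').
`re.search` scans for the first position where the pattern succeeds.
The match spans [5:11] → '022:%6'.
Captured: group 1 = '6'.

(5, 11)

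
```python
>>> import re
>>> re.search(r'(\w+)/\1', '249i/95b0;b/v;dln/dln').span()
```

(14, 21)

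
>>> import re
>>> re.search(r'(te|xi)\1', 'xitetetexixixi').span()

`\1` has to match the exact text group 1 already captured.
Unlike `match`, `search` isn't anchored — it looks for the pattern anywhere in the string.
The match spans [2:6] → 'tete'.
Captured: group 1 = 'te'.

(2, 6)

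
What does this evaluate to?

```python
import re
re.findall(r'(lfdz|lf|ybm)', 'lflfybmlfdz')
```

['lf', 'lf', 'ybm', 'lfdz']

`|` is ordered: at each position the engine commits to the first alternative that works.
Scanning left to right: at [0:2] match 'lf', group 1 = 'lf'; at [2:4] match 'lf', group 1 = 'lf'; at [4:7] match 'ybm', group 1 = 'ybm'; at [7:11] match 'lfdz', group 1 = 'lfdz'.
Because there's exactly one group, `findall` drops the full match and keeps group 1 from each hit.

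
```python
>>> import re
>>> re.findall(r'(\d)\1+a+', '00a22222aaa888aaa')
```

['0', '2', '8']

After group 1 captures some text, `\1` only succeeds where that same text appears again.
With a single group, `findall` returns only what that group captured — 3 items.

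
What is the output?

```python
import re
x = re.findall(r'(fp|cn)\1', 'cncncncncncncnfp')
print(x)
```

['cn', 'cn', 'cn']

`\1` has to match the exact text group 1 already captured.
Scanning left to right: at [0:4] match 'cncn', group 1 = 'cn'; at [4:8] match 'cncn', group 1 = 'cn'; at [8:12] match 'cncn', group 1 = 'cn'.
`findall` collects group 1 from each match (3 total).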